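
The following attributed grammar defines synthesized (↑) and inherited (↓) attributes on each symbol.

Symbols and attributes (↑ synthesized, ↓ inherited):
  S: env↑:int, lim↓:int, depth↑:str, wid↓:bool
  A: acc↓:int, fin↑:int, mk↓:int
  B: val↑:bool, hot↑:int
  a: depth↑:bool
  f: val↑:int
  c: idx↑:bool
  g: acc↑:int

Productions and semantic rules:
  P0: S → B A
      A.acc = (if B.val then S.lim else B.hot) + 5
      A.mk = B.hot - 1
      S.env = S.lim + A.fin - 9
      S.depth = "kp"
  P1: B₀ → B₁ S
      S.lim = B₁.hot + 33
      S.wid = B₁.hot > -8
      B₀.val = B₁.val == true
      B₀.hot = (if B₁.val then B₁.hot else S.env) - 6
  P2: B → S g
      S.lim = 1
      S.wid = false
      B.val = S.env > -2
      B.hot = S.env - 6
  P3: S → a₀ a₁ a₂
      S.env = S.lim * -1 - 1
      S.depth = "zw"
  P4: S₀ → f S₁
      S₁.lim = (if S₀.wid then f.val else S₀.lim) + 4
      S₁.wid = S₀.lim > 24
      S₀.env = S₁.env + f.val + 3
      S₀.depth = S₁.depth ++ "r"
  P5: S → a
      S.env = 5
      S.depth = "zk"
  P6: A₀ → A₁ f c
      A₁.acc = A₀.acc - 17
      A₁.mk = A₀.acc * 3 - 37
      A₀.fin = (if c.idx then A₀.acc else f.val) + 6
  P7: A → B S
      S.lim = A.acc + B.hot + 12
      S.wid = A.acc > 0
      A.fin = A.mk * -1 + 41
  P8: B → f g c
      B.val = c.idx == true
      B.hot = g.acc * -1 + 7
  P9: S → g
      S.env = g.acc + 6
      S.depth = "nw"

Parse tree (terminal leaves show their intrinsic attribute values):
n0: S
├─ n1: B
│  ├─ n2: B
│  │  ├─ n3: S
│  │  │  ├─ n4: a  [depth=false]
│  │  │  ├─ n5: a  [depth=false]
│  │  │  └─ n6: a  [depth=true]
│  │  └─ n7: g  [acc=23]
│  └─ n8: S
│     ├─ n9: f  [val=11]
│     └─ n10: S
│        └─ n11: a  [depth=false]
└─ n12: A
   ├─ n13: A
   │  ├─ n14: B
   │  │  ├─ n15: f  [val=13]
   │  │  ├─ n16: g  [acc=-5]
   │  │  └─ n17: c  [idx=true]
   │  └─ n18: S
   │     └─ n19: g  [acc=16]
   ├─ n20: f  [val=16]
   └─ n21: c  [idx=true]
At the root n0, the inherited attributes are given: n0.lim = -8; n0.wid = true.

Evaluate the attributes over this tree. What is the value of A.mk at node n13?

17

1. n0.lim = -8  [given at root]
2. n0.wid = true  [given at root]
3. n3.lim = 1  [1]
4. n3.wid = false  [false]
5. n4.depth = false  [terminal]
6. n5.depth = false  [terminal]
7. n6.depth = true  [terminal]
8. n3.env = -2  [S.lim * -1 - 1]
9. n3.depth = "zw"  ["zw"]
10. n7.acc = 23  [terminal]
11. n2.val = false  [S.env > -2]
12. n2.hot = -8  [S.env - 6]
13. n8.lim = 25  [B₁.hot + 33]
14. n8.wid = false  [B₁.hot > -8]
15. n9.val = 11  [terminal]
16. n10.lim = 29  [(if S₀.wid then f.val else S₀.lim) + 4]
17. n10.wid = true  [S₀.lim > 24]
18. n11.depth = false  [terminal]
19. n10.env = 5  [5]
20. n10.depth = "zk"  ["zk"]
21. n8.env = 19  [S₁.env + f.val + 3]
22. n8.depth = "zkr"  [S₁.depth ++ "r"]
23. n1.val = false  [B₁.val == true]
24. n1.hot = 13  [(if B₁.val then B₁.hot else S.env) - 6]
25. n12.acc = 18  [(if B.val then S.lim else B.hot) + 5]
26. n12.mk = 12  [B.hot - 1]
27. n13.acc = 1  [A₀.acc - 17]
28. n13.mk = 17  [A₀.acc * 3 - 37]
29. n15.val = 13  [terminal]
30. n16.acc = -5  [terminal]
31. n17.idx = true  [terminal]
32. n14.val = true  [c.idx == true]
33. n14.hot = 12  [g.acc * -1 + 7]
34. n18.lim = 25  [A.acc + B.hot + 12]
35. n18.wid = true  [A.acc > 0]
36. n19.acc = 16  [terminal]
37. n18.env = 22  [g.acc + 6]
38. n18.depth = "nw"  ["nw"]
39. n13.fin = 24  [A.mk * -1 + 41]
40. n20.val = 16  [terminal]
41. n21.idx = true  [terminal]
42. n12.fin = 24  [(if c.idx then A₀.acc else f.val) + 6]
43. n0.env = 7  [S.lim + A.fin - 9]
44. n0.depth = "kp"  ["kp"]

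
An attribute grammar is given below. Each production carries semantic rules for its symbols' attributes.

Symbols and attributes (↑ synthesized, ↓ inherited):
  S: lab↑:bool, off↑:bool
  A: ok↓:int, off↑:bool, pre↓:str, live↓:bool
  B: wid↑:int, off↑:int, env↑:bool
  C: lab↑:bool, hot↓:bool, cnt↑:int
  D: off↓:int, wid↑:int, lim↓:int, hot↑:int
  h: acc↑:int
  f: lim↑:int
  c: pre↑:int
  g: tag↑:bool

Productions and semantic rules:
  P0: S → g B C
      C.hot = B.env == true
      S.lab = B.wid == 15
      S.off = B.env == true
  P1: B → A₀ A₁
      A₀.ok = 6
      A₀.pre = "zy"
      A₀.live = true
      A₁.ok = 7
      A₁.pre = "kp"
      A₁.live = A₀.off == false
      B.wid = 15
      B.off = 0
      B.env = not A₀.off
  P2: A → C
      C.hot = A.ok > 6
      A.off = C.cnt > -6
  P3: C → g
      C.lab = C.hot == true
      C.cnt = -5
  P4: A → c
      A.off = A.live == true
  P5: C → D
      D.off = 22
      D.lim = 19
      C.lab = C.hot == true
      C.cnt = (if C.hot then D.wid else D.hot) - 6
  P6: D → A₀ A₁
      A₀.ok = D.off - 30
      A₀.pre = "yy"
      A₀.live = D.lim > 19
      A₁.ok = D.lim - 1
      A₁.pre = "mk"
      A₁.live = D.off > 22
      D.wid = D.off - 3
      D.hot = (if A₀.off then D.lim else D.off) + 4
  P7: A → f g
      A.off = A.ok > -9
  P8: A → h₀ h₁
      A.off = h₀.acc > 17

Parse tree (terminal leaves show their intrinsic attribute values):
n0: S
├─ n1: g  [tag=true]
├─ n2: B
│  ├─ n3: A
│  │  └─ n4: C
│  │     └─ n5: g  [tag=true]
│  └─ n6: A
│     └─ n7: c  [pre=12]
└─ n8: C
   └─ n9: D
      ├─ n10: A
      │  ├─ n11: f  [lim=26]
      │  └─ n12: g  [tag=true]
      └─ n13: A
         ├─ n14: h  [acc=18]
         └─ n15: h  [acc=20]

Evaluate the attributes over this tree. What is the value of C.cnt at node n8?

17

1. n1.tag = true  [terminal]
2. n3.ok = 6  [6]
3. n3.pre = "zy"  ["zy"]
4. n3.live = true  [true]
5. n4.hot = false  [A.ok > 6]
6. n5.tag = true  [terminal]
7. n4.lab = false  [C.hot == true]
8. n4.cnt = -5  [-5]
9. n3.off = true  [C.cnt > -6]
10. n6.ok = 7  [7]
11. n6.pre = "kp"  ["kp"]
12. n6.live = false  [A₀.off == false]
13. n7.pre = 12  [terminal]
14. n6.off = false  [A.live == true]
15. n2.wid = 15  [15]
16. n2.off = 0  [0]
17. n2.env = false  [not A₀.off]
18. n8.hot = false  [B.env == true]
19. n9.off = 22  [22]
20. n9.lim = 19  [19]
21. n10.ok = -8  [D.off - 30]
22. n10.pre = "yy"  ["yy"]
23. n10.live = false  [D.lim > 19]
24. n11.lim = 26  [terminal]
25. n12.tag = true  [terminal]
26. n10.off = true  [A.ok > -9]
27. n13.ok = 18  [D.lim - 1]
28. n13.pre = "mk"  ["mk"]
29. n13.live = false  [D.off > 22]
30. n14.acc = 18  [terminal]
31. n15.acc = 20  [terminal]
32. n13.off = true  [h₀.acc > 17]
33. n9.wid = 19  [D.off - 3]
34. n9.hot = 23  [(if A₀.off then D.lim else D.off) + 4]
35. n8.lab = false  [C.hot == true]
36. n8.cnt = 17  [(if C.hot then D.wid else D.hot) - 6]
37. n0.lab = true  [B.wid == 15]
38. n0.off = false  [B.env == true]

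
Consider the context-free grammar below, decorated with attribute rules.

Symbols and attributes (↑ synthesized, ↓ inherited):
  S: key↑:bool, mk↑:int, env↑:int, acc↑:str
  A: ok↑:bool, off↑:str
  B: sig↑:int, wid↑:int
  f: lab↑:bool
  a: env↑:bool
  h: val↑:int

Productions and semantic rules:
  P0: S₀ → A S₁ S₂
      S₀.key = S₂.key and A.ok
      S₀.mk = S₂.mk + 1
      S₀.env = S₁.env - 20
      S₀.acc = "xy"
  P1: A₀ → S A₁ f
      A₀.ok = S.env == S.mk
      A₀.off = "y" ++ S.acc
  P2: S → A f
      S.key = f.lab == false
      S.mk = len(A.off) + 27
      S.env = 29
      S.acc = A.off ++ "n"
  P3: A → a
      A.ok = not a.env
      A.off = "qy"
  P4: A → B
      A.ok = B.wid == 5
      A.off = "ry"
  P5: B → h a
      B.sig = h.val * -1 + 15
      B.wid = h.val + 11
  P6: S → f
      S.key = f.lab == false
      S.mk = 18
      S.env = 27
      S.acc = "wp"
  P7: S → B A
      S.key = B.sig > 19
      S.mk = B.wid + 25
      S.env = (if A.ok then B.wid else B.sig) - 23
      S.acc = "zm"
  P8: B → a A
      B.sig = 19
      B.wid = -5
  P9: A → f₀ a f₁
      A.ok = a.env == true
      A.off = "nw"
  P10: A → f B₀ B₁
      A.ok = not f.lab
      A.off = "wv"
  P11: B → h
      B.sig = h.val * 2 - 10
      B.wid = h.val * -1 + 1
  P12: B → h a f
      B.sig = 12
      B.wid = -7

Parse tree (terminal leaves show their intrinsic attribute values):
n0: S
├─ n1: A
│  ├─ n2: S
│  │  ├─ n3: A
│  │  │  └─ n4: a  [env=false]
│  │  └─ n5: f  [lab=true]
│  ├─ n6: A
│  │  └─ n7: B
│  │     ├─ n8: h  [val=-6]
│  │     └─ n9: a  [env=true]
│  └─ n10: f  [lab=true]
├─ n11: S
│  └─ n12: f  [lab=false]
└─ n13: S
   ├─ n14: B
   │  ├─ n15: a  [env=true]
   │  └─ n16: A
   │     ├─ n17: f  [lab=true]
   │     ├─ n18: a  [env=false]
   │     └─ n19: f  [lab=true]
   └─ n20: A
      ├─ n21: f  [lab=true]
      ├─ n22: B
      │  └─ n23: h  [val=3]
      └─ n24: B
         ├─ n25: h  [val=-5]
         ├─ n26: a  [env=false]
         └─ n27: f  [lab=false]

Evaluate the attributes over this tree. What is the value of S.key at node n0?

false

1. n4.env = false  [terminal]
2. n3.ok = true  [not a.env]
3. n3.off = "qy"  ["qy"]
4. n5.lab = true  [terminal]
5. n2.key = false  [f.lab == false]
6. n2.mk = 29  [len(A.off) + 27]
7. n2.env = 29  [29]
8. n2.acc = "qyn"  [A.off ++ "n"]
9. n8.val = -6  [terminal]
10. n9.env = true  [terminal]
11. n7.sig = 21  [h.val * -1 + 15]
12. n7.wid = 5  [h.val + 11]
13. n6.ok = true  [B.wid == 5]
14. n6.off = "ry"  ["ry"]
15. n10.lab = true  [terminal]
16. n1.ok = true  [S.env == S.mk]
17. n1.off = "yqyn"  ["y" ++ S.acc]
18. n12.lab = false  [terminal]
19. n11.key = true  [f.lab == false]
20. n11.mk = 18  [18]
21. n11.env = 27  [27]
22. n11.acc = "wp"  ["wp"]
23. n15.env = true  [terminal]
24. n17.lab = true  [terminal]
25. n18.env = false  [terminal]
26. n19.lab = true  [terminal]
27. n16.ok = false  [a.env == true]
28. n16.off = "nw"  ["nw"]
29. n14.sig = 19  [19]
30. n14.wid = -5  [-5]
31. n21.lab = true  [terminal]
32. n23.val = 3  [terminal]
33. n22.sig = -4  [h.val * 2 - 10]
34. n22.wid = -2  [h.val * -1 + 1]
35. n25.val = -5  [terminal]
36. n26.env = false  [terminal]
37. n27.lab = false  [terminal]
38. n24.sig = 12  [12]
39. n24.wid = -7  [-7]
40. n20.ok = false  [not f.lab]
41. n20.off = "wv"  ["wv"]
42. n13.key = false  [B.sig > 19]
43. n13.mk = 20  [B.wid + 25]
44. n13.env = -4  [(if A.ok then B.wid else B.sig) - 23]
45. n13.acc = "zm"  ["zm"]
46. n0.key = false  [S₂.key and A.ok]
47. n0.mk = 21  [S₂.mk + 1]
48. n0.env = 7  [S₁.env - 20]
49. n0.acc = "xy"  ["xy"]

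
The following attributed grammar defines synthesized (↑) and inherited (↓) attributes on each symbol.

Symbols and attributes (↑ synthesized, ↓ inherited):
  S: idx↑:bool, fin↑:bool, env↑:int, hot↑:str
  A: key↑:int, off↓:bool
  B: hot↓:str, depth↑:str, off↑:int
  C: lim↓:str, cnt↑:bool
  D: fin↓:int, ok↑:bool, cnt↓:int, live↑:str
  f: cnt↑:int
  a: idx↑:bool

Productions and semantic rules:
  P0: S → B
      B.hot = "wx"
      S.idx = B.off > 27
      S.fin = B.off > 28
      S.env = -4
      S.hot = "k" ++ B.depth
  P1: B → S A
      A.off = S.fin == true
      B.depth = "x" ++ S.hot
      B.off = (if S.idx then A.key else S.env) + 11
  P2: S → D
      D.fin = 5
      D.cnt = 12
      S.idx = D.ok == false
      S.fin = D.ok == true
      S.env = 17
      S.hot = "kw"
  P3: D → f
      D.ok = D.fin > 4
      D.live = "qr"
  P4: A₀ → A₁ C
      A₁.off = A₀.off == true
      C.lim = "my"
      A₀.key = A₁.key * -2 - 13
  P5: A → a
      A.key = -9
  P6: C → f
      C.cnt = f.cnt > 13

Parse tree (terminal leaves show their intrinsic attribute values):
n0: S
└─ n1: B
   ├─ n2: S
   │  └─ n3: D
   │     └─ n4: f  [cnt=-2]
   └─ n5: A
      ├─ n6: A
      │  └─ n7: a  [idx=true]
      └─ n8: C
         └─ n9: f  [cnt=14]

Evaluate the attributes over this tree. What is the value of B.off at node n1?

28

1. n1.hot = "wx"  ["wx"]
2. n3.fin = 5  [5]
3. n3.cnt = 12  [12]
4. n4.cnt = -2  [terminal]
5. n3.ok = true  [D.fin > 4]
6. n3.live = "qr"  ["qr"]
7. n2.idx = false  [D.ok == false]
8. n2.fin = true  [D.ok == true]
9. n2.env = 17  [17]
10. n2.hot = "kw"  ["kw"]
11. n5.off = true  [S.fin == true]
12. n6.off = true  [A₀.off == true]
13. n7.idx = true  [terminal]
14. n6.key = -9  [-9]
15. n8.lim = "my"  ["my"]
16. n9.cnt = 14  [terminal]
17. n8.cnt = true  [f.cnt > 13]
18. n5.key = 5  [A₁.key * -2 - 13]
19. n1.depth = "xkw"  ["x" ++ S.hot]
20. n1.off = 28  [(if S.idx then A.key else S.env) + 11]
21. n0.idx = true  [B.off > 27]
22. n0.fin = false  [B.off > 28]
23. n0.env = -4  [-4]
24. n0.hot = "kxkw"  ["k" ++ B.depth]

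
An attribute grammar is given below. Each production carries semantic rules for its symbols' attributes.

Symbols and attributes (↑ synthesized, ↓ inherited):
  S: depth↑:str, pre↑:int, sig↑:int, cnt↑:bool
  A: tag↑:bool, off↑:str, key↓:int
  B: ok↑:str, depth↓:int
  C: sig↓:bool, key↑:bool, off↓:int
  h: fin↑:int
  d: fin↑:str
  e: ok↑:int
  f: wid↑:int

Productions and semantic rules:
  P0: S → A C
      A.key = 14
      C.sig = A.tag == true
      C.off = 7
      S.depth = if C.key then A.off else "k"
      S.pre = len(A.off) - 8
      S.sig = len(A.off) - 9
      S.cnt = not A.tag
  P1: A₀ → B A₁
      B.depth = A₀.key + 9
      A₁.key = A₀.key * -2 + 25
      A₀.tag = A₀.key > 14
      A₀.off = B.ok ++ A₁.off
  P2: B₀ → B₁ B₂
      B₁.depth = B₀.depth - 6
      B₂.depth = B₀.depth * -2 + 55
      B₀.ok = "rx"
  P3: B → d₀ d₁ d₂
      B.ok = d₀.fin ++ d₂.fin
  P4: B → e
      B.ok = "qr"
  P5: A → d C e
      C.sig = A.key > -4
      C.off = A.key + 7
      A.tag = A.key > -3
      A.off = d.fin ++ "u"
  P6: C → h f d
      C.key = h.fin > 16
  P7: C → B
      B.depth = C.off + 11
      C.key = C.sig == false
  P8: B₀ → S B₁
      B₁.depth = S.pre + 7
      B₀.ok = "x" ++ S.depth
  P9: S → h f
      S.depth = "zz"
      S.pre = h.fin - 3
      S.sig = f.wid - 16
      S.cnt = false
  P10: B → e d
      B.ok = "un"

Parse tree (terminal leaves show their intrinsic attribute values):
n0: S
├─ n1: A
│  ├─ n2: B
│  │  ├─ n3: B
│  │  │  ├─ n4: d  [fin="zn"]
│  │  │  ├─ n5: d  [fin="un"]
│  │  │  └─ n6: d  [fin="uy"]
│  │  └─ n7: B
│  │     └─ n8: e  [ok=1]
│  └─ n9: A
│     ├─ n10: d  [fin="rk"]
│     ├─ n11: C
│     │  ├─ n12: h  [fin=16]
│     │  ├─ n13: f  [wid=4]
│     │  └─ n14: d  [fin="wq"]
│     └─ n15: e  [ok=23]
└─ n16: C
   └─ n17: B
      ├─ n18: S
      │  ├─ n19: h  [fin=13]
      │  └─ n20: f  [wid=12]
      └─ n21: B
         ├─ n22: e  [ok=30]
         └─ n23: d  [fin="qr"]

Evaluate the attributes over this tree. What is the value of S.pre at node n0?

1. n1.key = 14  [14]
2. n2.depth = 23  [A₀.key + 9]
3. n3.depth = 17  [B₀.depth - 6]
4. n4.fin = "zn"  [terminal]
5. n5.fin = "un"  [terminal]
6. n6.fin = "uy"  [terminal]
7. n3.ok = "znuy"  [d₀.fin ++ d₂.fin]
8. n7.depth = 9  [B₀.depth * -2 + 55]
9. n8.ok = 1  [terminal]
10. n7.ok = "qr"  ["qr"]
11. n2.ok = "rx"  ["rx"]
12. n9.key = -3  [A₀.key * -2 + 25]
13. n10.fin = "rk"  [terminal]
14. n11.sig = true  [A.key > -4]
15. n11.off = 4  [A.key + 7]
16. n12.fin = 16  [terminal]
17. n13.wid = 4  [terminal]
18. n14.fin = "wq"  [terminal]
19. n11.key = false  [h.fin > 16]
20. n15.ok = 23  [terminal]
21. n9.tag = false  [A.key > -3]
22. n9.off = "rku"  [d.fin ++ "u"]
23. n1.tag = false  [A₀.key > 14]
24. n1.off = "rxrku"  [B.ok ++ A₁.off]
25. n16.sig = false  [A.tag == true]
26. n16.off = 7  [7]
27. n17.depth = 18  [C.off + 11]
28. n19.fin = 13  [terminal]
29. n20.wid = 12  [terminal]
30. n18.depth = "zz"  ["zz"]
31. n18.pre = 10  [h.fin - 3]
32. n18.sig = -4  [f.wid - 16]
33. n18.cnt = false  [false]
34. n21.depth = 17  [S.pre + 7]
35. n22.ok = 30  [terminal]
36. n23.fin = "qr"  [terminal]
37. n21.ok = "un"  ["un"]
38. n17.ok = "xzz"  ["x" ++ S.depth]
39. n16.key = true  [C.sig == false]
40. n0.depth = "rxrku"  [if C.key then A.off else "k"]
41. n0.pre = -3  [len(A.off) - 8]
42. n0.sig = -4  [len(A.off) - 9]
43. n0.cnt = true  [not A.tag]

-3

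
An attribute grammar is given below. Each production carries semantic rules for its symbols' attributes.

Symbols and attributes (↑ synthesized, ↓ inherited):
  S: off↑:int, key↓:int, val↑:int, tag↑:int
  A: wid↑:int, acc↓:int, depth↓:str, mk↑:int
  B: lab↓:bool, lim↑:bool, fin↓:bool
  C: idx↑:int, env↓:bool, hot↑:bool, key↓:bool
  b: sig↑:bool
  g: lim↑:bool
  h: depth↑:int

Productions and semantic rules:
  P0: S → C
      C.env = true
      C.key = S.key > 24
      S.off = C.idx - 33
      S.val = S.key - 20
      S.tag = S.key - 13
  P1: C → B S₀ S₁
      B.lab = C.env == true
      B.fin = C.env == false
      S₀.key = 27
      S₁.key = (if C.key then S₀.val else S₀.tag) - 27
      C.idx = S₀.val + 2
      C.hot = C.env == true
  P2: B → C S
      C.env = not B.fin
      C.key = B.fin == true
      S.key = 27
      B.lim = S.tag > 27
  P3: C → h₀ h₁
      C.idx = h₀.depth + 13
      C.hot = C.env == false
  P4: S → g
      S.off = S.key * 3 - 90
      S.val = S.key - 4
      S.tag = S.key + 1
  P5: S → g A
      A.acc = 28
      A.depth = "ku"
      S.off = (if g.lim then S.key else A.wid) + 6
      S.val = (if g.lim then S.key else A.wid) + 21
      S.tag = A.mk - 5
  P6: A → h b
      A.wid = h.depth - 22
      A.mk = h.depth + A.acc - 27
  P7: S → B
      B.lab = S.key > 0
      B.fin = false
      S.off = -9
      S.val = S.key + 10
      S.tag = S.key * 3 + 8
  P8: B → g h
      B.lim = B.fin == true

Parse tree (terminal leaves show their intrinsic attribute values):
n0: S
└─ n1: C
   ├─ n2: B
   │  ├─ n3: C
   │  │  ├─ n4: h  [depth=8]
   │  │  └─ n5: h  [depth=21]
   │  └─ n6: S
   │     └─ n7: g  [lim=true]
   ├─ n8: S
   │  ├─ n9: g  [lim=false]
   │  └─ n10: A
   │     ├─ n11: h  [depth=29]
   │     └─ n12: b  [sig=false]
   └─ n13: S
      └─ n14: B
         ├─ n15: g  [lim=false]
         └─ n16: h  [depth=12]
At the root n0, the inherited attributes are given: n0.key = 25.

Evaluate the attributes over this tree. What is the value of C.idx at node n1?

1. n0.key = 25  [given at root]
2. n1.env = true  [true]
3. n1.key = true  [S.key > 24]
4. n2.lab = true  [C.env == true]
5. n2.fin = false  [C.env == false]
6. n3.env = true  [not B.fin]
7. n3.key = false  [B.fin == true]
8. n4.depth = 8  [terminal]
9. n5.depth = 21  [terminal]
10. n3.idx = 21  [h₀.depth + 13]
11. n3.hot = false  [C.env == false]
12. n6.key = 27  [27]
13. n7.lim = true  [terminal]
14. n6.off = -9  [S.key * 3 - 90]
15. n6.val = 23  [S.key - 4]
16. n6.tag = 28  [S.key + 1]
17. n2.lim = true  [S.tag > 27]
18. n8.key = 27  [27]
19. n9.lim = false  [terminal]
20. n10.acc = 28  [28]
21. n10.depth = "ku"  ["ku"]
22. n11.depth = 29  [terminal]
23. n12.sig = false  [terminal]
24. n10.wid = 7  [h.depth - 22]
25. n10.mk = 30  [h.depth + A.acc - 27]
26. n8.off = 13  [(if g.lim then S.key else A.wid) + 6]
27. n8.val = 28  [(if g.lim then S.key else A.wid) + 21]
28. n8.tag = 25  [A.mk - 5]
29. n13.key = 1  [(if C.key then S₀.val else S₀.tag) - 27]
30. n14.lab = true  [S.key > 0]
31. n14.fin = false  [false]
32. n15.lim = false  [terminal]
33. n16.depth = 12  [terminal]
34. n14.lim = false  [B.fin == true]
35. n13.off = -9  [-9]
36. n13.val = 11  [S.key + 10]
37. n13.tag = 11  [S.key * 3 + 8]
38. n1.idx = 30  [S₀.val + 2]
39. n1.hot = true  [C.env == true]
40. n0.off = -3  [C.idx - 33]
41. n0.val = 5  [S.key - 20]
42. n0.tag = 12  [S.key - 13]

30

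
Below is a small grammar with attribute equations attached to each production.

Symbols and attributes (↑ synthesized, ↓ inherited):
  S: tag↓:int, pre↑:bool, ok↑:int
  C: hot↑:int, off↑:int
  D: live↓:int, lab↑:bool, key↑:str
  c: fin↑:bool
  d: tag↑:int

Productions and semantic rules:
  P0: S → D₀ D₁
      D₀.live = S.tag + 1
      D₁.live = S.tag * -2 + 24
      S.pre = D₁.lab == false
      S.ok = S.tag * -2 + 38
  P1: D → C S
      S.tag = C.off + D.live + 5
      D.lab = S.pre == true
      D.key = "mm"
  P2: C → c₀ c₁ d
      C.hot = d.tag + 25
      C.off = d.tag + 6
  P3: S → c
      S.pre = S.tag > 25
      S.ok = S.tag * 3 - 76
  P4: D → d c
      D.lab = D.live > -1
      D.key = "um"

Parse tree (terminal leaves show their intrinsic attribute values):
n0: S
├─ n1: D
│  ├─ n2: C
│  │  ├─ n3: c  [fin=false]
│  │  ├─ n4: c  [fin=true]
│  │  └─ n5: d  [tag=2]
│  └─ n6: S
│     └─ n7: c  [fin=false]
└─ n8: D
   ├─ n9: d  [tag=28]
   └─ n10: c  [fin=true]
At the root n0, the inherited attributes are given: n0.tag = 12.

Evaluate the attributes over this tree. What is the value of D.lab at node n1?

true

1. n0.tag = 12  [given at root]
2. n1.live = 13  [S.tag + 1]
3. n3.fin = false  [terminal]
4. n4.fin = true  [terminal]
5. n5.tag = 2  [terminal]
6. n2.hot = 27  [d.tag + 25]
7. n2.off = 8  [d.tag + 6]
8. n6.tag = 26  [C.off + D.live + 5]
9. n7.fin = false  [terminal]
10. n6.pre = true  [S.tag > 25]
11. n6.ok = 2  [S.tag * 3 - 76]
12. n1.lab = true  [S.pre == true]
13. n1.key = "mm"  ["mm"]
14. n8.live = 0  [S.tag * -2 + 24]
15. n9.tag = 28  [terminal]
16. n10.fin = true  [terminal]
17. n8.lab = true  [D.live > -1]
18. n8.key = "um"  ["um"]
19. n0.pre = false  [D₁.lab == false]
20. n0.ok = 14  [S.tag * -2 + 38]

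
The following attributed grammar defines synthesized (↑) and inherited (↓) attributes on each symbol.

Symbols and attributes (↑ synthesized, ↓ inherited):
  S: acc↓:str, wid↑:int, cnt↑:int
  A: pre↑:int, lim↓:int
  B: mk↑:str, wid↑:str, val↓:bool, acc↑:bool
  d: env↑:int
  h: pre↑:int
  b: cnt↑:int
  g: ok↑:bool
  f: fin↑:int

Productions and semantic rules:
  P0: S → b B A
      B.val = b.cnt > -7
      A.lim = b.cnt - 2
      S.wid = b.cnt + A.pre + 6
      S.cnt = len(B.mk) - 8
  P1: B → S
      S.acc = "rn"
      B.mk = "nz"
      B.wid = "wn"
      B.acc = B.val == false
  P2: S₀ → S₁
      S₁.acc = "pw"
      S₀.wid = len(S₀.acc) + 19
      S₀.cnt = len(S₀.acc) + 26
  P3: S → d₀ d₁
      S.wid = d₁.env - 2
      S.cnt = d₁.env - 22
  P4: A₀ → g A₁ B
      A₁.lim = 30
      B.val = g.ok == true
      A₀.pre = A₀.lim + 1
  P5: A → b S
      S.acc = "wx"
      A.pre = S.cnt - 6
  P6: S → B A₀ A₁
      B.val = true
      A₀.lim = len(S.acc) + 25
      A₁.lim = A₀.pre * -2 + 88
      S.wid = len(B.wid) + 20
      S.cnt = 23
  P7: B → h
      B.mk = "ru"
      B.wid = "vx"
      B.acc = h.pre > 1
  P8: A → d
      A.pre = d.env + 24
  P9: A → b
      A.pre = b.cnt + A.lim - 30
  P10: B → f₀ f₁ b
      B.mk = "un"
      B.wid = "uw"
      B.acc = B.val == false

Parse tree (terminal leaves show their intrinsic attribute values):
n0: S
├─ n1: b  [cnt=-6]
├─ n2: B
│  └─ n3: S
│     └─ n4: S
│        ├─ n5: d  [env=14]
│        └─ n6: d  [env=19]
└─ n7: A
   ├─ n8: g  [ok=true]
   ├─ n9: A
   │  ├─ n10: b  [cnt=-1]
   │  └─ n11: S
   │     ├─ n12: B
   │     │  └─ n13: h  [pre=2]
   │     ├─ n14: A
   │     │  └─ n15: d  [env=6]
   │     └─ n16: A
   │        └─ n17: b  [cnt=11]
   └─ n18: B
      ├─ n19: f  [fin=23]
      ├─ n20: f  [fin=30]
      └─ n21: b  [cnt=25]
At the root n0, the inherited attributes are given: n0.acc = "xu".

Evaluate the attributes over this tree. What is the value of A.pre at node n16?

9

1. n0.acc = "xu"  [given at root]
2. n1.cnt = -6  [terminal]
3. n2.val = true  [b.cnt > -7]
4. n3.acc = "rn"  ["rn"]
5. n4.acc = "pw"  ["pw"]
6. n5.env = 14  [terminal]
7. n6.env = 19  [terminal]
8. n4.wid = 17  [d₁.env - 2]
9. n4.cnt = -3  [d₁.env - 22]
10. n3.wid = 21  [len(S₀.acc) + 19]
11. n3.cnt = 28  [len(S₀.acc) + 26]
12. n2.mk = "nz"  ["nz"]
13. n2.wid = "wn"  ["wn"]
14. n2.acc = false  [B.val == false]
15. n7.lim = -8  [b.cnt - 2]
16. n8.ok = true  [terminal]
17. n9.lim = 30  [30]
18. n10.cnt = -1  [terminal]
19. n11.acc = "wx"  ["wx"]
20. n12.val = true  [true]
21. n13.pre = 2  [terminal]
22. n12.mk = "ru"  ["ru"]
23. n12.wid = "vx"  ["vx"]
24. n12.acc = true  [h.pre > 1]
25. n14.lim = 27  [len(S.acc) + 25]
26. n15.env = 6  [terminal]
27. n14.pre = 30  [d.env + 24]
28. n16.lim = 28  [A₀.pre * -2 + 88]
29. n17.cnt = 11  [terminal]
30. n16.pre = 9  [b.cnt + A.lim - 30]
31. n11.wid = 22  [len(B.wid) + 20]
32. n11.cnt = 23  [23]
33. n9.pre = 17  [S.cnt - 6]
34. n18.val = true  [g.ok == true]
35. n19.fin = 23  [terminal]
36. n20.fin = 30  [terminal]
37. n21.cnt = 25  [terminal]
38. n18.mk = "un"  ["un"]
39. n18.wid = "uw"  ["uw"]
40. n18.acc = false  [B.val == false]
41. n7.pre = -7  [A₀.lim + 1]
42. n0.wid = -7  [b.cnt + A.pre + 6]
43. n0.cnt = -6  [len(B.mk) - 8]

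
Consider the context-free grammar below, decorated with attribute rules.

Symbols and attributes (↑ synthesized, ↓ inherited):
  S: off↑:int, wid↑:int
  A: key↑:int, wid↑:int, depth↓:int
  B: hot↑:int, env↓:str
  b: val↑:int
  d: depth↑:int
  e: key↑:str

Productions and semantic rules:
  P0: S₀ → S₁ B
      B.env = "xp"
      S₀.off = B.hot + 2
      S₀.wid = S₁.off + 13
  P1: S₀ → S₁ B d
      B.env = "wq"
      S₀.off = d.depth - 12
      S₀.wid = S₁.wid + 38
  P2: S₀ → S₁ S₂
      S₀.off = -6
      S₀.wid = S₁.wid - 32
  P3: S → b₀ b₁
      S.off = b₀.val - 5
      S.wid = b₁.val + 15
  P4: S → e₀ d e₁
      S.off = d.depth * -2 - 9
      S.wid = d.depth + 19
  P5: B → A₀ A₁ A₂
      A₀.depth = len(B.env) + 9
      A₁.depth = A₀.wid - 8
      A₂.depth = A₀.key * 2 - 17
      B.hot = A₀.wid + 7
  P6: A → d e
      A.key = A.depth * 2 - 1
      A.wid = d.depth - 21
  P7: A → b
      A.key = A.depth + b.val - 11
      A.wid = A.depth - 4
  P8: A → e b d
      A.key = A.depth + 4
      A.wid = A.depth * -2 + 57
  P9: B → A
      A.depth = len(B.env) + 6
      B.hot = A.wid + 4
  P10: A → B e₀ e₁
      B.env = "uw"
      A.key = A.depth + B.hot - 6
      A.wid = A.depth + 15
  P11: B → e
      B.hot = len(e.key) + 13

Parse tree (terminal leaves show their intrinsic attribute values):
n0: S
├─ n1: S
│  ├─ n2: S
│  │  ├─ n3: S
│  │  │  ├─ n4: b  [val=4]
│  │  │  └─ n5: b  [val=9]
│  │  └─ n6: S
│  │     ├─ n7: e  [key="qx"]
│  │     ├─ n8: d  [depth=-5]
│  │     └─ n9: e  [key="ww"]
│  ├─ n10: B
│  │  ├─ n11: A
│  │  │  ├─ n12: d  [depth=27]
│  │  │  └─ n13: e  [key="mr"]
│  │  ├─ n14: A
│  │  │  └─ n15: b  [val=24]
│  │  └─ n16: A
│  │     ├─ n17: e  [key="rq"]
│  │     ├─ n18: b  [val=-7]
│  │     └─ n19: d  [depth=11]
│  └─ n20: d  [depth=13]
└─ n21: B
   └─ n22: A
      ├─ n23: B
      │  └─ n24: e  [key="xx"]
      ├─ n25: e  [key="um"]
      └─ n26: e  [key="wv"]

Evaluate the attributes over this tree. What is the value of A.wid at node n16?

7

1. n4.val = 4  [terminal]
2. n5.val = 9  [terminal]
3. n3.off = -1  [b₀.val - 5]
4. n3.wid = 24  [b₁.val + 15]
5. n7.key = "qx"  [terminal]
6. n8.depth = -5  [terminal]
7. n9.key = "ww"  [terminal]
8. n6.off = 1  [d.depth * -2 - 9]
9. n6.wid = 14  [d.depth + 19]
10. n2.off = -6  [-6]
11. n2.wid = -8  [S₁.wid - 32]
12. n10.env = "wq"  ["wq"]
13. n11.depth = 11  [len(B.env) + 9]
14. n12.depth = 27  [terminal]
15. n13.key = "mr"  [terminal]
16. n11.key = 21  [A.depth * 2 - 1]
17. n11.wid = 6  [d.depth - 21]
18. n14.depth = -2  [A₀.wid - 8]
19. n15.val = 24  [terminal]
20. n14.key = 11  [A.depth + b.val - 11]
21. n14.wid = -6  [A.depth - 4]
22. n16.depth = 25  [A₀.key * 2 - 17]
23. n17.key = "rq"  [terminal]
24. n18.val = -7  [terminal]
25. n19.depth = 11  [terminal]
26. n16.key = 29  [A.depth + 4]
27. n16.wid = 7  [A.depth * -2 + 57]
28. n10.hot = 13  [A₀.wid + 7]
29. n20.depth = 13  [terminal]
30. n1.off = 1  [d.depth - 12]
31. n1.wid = 30  [S₁.wid + 38]
32. n21.env = "xp"  ["xp"]
33. n22.depth = 8  [len(B.env) + 6]
34. n23.env = "uw"  ["uw"]
35. n24.key = "xx"  [terminal]
36. n23.hot = 15  [len(e.key) + 13]
37. n25.key = "um"  [terminal]
38. n26.key = "wv"  [terminal]
39. n22.key = 17  [A.depth + B.hot - 6]
40. n22.wid = 23  [A.depth + 15]
41. n21.hot = 27  [A.wid + 4]
42. n0.off = 29  [B.hot + 2]
43. n0.wid = 14  [S₁.off + 13]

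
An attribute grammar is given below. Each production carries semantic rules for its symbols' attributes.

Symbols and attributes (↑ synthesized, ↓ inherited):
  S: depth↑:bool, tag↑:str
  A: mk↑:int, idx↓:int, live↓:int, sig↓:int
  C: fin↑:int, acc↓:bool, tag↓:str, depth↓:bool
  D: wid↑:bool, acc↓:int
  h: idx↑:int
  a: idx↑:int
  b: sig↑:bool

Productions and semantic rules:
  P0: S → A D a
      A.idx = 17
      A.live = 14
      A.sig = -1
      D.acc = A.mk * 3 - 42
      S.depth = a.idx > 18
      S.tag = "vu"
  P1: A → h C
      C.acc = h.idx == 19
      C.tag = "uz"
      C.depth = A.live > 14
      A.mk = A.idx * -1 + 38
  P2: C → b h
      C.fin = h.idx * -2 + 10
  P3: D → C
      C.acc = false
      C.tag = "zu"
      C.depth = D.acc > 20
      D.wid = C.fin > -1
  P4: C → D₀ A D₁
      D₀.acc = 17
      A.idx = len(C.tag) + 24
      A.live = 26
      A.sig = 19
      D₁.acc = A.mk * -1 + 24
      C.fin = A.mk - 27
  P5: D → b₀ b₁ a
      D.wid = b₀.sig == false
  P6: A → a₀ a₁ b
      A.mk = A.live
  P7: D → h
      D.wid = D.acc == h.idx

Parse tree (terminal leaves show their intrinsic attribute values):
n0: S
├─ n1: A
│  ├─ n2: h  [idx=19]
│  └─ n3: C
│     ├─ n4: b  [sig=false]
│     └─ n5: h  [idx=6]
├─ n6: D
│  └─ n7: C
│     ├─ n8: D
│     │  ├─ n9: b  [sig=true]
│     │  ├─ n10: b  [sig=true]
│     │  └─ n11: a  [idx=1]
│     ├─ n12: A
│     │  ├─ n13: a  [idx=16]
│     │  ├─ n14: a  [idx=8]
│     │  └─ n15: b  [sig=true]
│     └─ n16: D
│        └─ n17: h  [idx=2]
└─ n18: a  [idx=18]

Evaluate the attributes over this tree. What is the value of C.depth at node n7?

true

1. n1.idx = 17  [17]
2. n1.live = 14  [14]
3. n1.sig = -1  [-1]
4. n2.idx = 19  [terminal]
5. n3.acc = true  [h.idx == 19]
6. n3.tag = "uz"  ["uz"]
7. n3.depth = false  [A.live > 14]
8. n4.sig = false  [terminal]
9. n5.idx = 6  [terminal]
10. n3.fin = -2  [h.idx * -2 + 10]
11. n1.mk = 21  [A.idx * -1 + 38]
12. n6.acc = 21  [A.mk * 3 - 42]
13. n7.acc = false  [false]
14. n7.tag = "zu"  ["zu"]
15. n7.depth = true  [D.acc > 20]
16. n8.acc = 17  [17]
17. n9.sig = true  [terminal]
18. n10.sig = true  [terminal]
19. n11.idx = 1  [terminal]
20. n8.wid = false  [b₀.sig == false]
21. n12.idx = 26  [len(C.tag) + 24]
22. n12.live = 26  [26]
23. n12.sig = 19  [19]
24. n13.idx = 16  [terminal]
25. n14.idx = 8  [terminal]
26. n15.sig = true  [terminal]
27. n12.mk = 26  [A.live]
28. n16.acc = -2  [A.mk * -1 + 24]
29. n17.idx = 2  [terminal]
30. n16.wid = false  [D.acc == h.idx]
31. n7.fin = -1  [A.mk - 27]
32. n6.wid = false  [C.fin > -1]
33. n18.idx = 18  [terminal]
34. n0.depth = false  [a.idx > 18]
35. n0.tag = "vu"  ["vu"]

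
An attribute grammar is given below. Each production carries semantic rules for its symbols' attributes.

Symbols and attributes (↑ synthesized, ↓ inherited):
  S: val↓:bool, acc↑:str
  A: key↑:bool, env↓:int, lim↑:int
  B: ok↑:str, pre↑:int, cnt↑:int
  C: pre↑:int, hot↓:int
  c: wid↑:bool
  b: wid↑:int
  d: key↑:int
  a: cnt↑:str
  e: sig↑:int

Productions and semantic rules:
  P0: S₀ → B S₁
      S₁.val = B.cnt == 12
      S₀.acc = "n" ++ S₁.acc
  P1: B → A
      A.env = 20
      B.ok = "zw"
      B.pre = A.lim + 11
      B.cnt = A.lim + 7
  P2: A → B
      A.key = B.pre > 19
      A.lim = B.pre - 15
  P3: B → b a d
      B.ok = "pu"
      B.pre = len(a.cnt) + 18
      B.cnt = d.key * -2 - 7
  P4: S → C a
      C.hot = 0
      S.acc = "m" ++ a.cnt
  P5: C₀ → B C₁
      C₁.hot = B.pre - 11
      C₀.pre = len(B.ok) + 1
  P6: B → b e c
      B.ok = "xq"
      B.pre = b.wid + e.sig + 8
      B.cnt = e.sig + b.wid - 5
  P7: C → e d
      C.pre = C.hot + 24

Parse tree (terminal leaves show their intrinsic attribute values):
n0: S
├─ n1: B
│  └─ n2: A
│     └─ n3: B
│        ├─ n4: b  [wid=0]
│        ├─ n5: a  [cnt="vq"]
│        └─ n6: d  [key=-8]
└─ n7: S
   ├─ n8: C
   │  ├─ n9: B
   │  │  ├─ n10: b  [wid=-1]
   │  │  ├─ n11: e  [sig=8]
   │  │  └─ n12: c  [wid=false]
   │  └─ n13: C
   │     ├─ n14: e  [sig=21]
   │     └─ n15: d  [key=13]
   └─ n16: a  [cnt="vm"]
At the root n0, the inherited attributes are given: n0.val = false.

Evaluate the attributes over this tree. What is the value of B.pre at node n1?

16

1. n0.val = false  [given at root]
2. n2.env = 20  [20]
3. n4.wid = 0  [terminal]
4. n5.cnt = "vq"  [terminal]
5. n6.key = -8  [terminal]
6. n3.ok = "pu"  ["pu"]
7. n3.pre = 20  [len(a.cnt) + 18]
8. n3.cnt = 9  [d.key * -2 - 7]
9. n2.key = true  [B.pre > 19]
10. n2.lim = 5  [B.pre - 15]
11. n1.ok = "zw"  ["zw"]
12. n1.pre = 16  [A.lim + 11]
13. n1.cnt = 12  [A.lim + 7]
14. n7.val = true  [B.cnt == 12]
15. n8.hot = 0  [0]
16. n10.wid = -1  [terminal]
17. n11.sig = 8  [terminal]
18. n12.wid = false  [terminal]
19. n9.ok = "xq"  ["xq"]
20. n9.pre = 15  [b.wid + e.sig + 8]
21. n9.cnt = 2  [e.sig + b.wid - 5]
22. n13.hot = 4  [B.pre - 11]
23. n14.sig = 21  [terminal]
24. n15.key = 13  [terminal]
25. n13.pre = 28  [C.hot + 24]
26. n8.pre = 3  [len(B.ok) + 1]
27. n16.cnt = "vm"  [terminal]
28. n7.acc = "mvm"  ["m" ++ a.cnt]
29. n0.acc = "nmvm"  ["n" ++ S₁.acc]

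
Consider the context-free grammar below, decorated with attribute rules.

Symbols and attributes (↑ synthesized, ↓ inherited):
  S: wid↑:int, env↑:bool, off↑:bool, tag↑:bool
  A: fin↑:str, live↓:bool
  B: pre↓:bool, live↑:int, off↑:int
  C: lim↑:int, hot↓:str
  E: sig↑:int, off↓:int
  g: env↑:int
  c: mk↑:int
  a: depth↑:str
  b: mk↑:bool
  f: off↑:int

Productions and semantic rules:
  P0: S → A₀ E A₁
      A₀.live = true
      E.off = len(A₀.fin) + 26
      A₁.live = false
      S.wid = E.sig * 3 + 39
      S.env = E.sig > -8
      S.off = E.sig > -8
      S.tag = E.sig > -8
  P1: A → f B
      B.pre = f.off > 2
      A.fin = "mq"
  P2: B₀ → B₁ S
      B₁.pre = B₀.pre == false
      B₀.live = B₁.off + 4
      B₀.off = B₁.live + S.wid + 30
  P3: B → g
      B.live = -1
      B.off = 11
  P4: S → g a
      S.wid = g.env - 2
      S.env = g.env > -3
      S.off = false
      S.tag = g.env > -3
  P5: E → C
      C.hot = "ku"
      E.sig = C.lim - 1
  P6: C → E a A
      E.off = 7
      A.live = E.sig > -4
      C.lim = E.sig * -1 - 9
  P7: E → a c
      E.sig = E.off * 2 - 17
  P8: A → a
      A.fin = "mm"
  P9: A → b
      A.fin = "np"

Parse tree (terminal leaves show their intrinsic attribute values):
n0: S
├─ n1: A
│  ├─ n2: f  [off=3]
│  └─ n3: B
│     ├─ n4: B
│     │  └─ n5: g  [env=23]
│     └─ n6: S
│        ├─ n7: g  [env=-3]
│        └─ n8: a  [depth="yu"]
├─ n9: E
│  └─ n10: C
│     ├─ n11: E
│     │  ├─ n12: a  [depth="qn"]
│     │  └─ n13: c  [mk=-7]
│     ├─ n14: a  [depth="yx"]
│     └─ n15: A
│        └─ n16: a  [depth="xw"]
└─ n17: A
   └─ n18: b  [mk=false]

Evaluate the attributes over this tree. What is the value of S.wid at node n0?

1. n1.live = true  [true]
2. n2.off = 3  [terminal]
3. n3.pre = true  [f.off > 2]
4. n4.pre = false  [B₀.pre == false]
5. n5.env = 23  [terminal]
6. n4.live = -1  [-1]
7. n4.off = 11  [11]
8. n7.env = -3  [terminal]
9. n8.depth = "yu"  [terminal]
10. n6.wid = -5  [g.env - 2]
11. n6.env = false  [g.env > -3]
12. n6.off = false  [false]
13. n6.tag = false  [g.env > -3]
14. n3.live = 15  [B₁.off + 4]
15. n3.off = 24  [B₁.live + S.wid + 30]
16. n1.fin = "mq"  ["mq"]
17. n9.off = 28  [len(A₀.fin) + 26]
18. n10.hot = "ku"  ["ku"]
19. n11.off = 7  [7]
20. n12.depth = "qn"  [terminal]
21. n13.mk = -7  [terminal]
22. n11.sig = -3  [E.off * 2 - 17]
23. n14.depth = "yx"  [terminal]
24. n15.live = true  [E.sig > -4]
25. n16.depth = "xw"  [terminal]
26. n15.fin = "mm"  ["mm"]
27. n10.lim = -6  [E.sig * -1 - 9]
28. n9.sig = -7  [C.lim - 1]
29. n17.live = false  [false]
30. n18.mk = false  [terminal]
31. n17.fin = "np"  ["np"]
32. n0.wid = 18  [E.sig * 3 + 39]
33. n0.env = true  [E.sig > -8]
34. n0.off = true  [E.sig > -8]
35. n0.tag = true  [E.sig > -8]

18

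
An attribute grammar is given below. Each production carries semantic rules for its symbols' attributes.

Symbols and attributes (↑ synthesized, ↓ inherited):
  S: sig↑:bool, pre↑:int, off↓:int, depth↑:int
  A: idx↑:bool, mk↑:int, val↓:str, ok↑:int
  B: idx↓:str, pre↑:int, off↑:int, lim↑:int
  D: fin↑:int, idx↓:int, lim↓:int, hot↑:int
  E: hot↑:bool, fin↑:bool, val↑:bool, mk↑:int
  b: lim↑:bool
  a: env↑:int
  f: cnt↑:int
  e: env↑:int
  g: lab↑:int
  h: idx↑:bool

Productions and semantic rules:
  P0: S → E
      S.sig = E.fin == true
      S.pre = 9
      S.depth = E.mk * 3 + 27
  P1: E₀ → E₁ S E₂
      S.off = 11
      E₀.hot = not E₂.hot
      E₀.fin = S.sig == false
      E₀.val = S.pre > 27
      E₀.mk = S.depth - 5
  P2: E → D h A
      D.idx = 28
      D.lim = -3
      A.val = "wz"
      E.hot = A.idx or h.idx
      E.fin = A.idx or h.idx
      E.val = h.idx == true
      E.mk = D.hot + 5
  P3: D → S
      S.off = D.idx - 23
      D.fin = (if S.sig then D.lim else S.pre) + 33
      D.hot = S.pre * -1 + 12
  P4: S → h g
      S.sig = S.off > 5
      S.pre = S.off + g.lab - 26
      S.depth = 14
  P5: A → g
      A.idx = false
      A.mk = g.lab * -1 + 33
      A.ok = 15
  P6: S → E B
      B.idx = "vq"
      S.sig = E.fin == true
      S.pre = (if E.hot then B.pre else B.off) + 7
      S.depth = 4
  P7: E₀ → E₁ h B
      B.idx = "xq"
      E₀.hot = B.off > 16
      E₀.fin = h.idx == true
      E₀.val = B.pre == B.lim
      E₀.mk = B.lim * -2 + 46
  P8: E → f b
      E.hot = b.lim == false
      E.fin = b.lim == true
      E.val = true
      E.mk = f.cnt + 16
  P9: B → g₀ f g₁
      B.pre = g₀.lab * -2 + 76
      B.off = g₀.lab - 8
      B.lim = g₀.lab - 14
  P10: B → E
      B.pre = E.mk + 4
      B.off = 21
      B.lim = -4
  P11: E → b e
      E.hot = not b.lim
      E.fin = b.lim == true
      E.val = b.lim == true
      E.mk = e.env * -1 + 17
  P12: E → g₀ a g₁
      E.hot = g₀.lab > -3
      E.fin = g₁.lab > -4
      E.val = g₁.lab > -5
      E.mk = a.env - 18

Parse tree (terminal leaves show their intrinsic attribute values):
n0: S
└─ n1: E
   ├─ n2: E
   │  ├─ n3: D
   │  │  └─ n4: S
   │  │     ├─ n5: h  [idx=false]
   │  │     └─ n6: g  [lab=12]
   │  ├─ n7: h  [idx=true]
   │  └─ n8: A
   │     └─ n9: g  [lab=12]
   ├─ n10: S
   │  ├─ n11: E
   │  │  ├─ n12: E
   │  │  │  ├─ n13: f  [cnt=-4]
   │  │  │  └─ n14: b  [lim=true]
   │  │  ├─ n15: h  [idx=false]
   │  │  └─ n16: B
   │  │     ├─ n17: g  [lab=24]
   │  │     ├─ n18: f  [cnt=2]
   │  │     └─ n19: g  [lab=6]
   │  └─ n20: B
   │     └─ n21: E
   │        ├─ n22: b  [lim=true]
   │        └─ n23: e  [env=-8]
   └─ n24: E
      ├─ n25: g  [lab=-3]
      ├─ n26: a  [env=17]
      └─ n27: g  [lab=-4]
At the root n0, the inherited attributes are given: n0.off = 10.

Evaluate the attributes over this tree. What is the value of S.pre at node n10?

1. n0.off = 10  [given at root]
2. n3.idx = 28  [28]
3. n3.lim = -3  [-3]
4. n4.off = 5  [D.idx - 23]
5. n5.idx = false  [terminal]
6. n6.lab = 12  [terminal]
7. n4.sig = false  [S.off > 5]
8. n4.pre = -9  [S.off + g.lab - 26]
9. n4.depth = 14  [14]
10. n3.fin = 24  [(if S.sig then D.lim else S.pre) + 33]
11. n3.hot = 21  [S.pre * -1 + 12]
12. n7.idx = true  [terminal]
13. n8.val = "wz"  ["wz"]
14. n9.lab = 12  [terminal]
15. n8.idx = false  [false]
16. n8.mk = 21  [g.lab * -1 + 33]
17. n8.ok = 15  [15]
18. n2.hot = true  [A.idx or h.idx]
19. n2.fin = true  [A.idx or h.idx]
20. n2.val = true  [h.idx == true]
21. n2.mk = 26  [D.hot + 5]
22. n10.off = 11  [11]
23. n13.cnt = -4  [terminal]
24. n14.lim = true  [terminal]
25. n12.hot = false  [b.lim == false]
26. n12.fin = true  [b.lim == true]
27. n12.val = true  [true]
28. n12.mk = 12  [f.cnt + 16]
29. n15.idx = false  [terminal]
30. n16.idx = "xq"  ["xq"]
31. n17.lab = 24  [terminal]
32. n18.cnt = 2  [terminal]
33. n19.lab = 6  [terminal]
34. n16.pre = 28  [g₀.lab * -2 + 76]
35. n16.off = 16  [g₀.lab - 8]
36. n16.lim = 10  [g₀.lab - 14]
37. n11.hot = false  [B.off > 16]
38. n11.fin = false  [h.idx == true]
39. n11.val = false  [B.pre == B.lim]
40. n11.mk = 26  [B.lim * -2 + 46]
41. n20.idx = "vq"  ["vq"]
42. n22.lim = true  [terminal]
43. n23.env = -8  [terminal]
44. n21.hot = false  [not b.lim]
45. n21.fin = true  [b.lim == true]
46. n21.val = true  [b.lim == true]
47. n21.mk = 25  [e.env * -1 + 17]
48. n20.pre = 29  [E.mk + 4]
49. n20.off = 21  [21]
50. n20.lim = -4  [-4]
51. n10.sig = false  [E.fin == true]
52. n10.pre = 28  [(if E.hot then B.pre else B.off) + 7]
53. n10.depth = 4  [4]
54. n25.lab = -3  [terminal]
55. n26.env = 17  [terminal]
56. n27.lab = -4  [terminal]
57. n24.hot = false  [g₀.lab > -3]
58. n24.fin = false  [g₁.lab > -4]
59. n24.val = true  [g₁.lab > -5]
60. n24.mk = -1  [a.env - 18]
61. n1.hot = true  [not E₂.hot]
62. n1.fin = true  [S.sig == false]
63. n1.val = true  [S.pre > 27]
64. n1.mk = -1  [S.depth - 5]
65. n0.sig = true  [E.fin == true]
66. n0.pre = 9  [9]
67. n0.depth = 24  [E.mk * 3 + 27]

28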